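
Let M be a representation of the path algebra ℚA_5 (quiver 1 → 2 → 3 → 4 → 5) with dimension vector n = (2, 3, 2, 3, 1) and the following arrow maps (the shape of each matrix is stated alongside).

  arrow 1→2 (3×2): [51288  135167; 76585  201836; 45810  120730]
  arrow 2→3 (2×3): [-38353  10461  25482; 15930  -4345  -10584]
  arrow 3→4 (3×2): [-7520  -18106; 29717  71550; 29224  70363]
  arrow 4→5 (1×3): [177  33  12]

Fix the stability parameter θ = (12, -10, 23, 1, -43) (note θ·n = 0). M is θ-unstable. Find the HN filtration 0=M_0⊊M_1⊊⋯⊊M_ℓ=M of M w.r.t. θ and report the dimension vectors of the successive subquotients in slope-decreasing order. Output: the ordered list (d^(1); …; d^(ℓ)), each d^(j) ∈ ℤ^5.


Interval decomposition of M: I[1,4], I[1,5], I[2,2], I[4,4].
HN type (ℓ=4): μ^(1)=12; μ^(2)=1; μ^(3)=-17/5; μ^(4)=-10

((0, 0, 1, 1, 0); (1, 1, 0, 1, 0); (1, 1, 1, 1, 1); (0, 1, 0, 0, 0))


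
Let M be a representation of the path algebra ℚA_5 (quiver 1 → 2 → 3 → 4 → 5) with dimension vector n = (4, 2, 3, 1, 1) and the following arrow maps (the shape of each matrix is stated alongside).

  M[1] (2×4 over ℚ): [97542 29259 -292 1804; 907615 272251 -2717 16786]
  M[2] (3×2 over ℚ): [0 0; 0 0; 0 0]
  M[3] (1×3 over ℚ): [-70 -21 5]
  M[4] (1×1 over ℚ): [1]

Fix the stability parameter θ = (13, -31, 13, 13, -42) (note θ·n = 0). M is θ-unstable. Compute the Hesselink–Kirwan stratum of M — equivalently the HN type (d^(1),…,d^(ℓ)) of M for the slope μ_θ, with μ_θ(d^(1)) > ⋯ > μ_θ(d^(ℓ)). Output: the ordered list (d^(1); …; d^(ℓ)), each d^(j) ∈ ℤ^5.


Via rank(M_{q-1}∘⋯∘M_p): M ≅ I[1,1]^2, I[1,2]^2, I[3,3]^2, I[3,5].
μ_θ-semistable layers: μ^(1)=13; μ^(2)=-16/3; μ^(3)=-9

((2, 0, 2, 0, 0); (0, 0, 1, 1, 1); (2, 2, 0, 0, 0))


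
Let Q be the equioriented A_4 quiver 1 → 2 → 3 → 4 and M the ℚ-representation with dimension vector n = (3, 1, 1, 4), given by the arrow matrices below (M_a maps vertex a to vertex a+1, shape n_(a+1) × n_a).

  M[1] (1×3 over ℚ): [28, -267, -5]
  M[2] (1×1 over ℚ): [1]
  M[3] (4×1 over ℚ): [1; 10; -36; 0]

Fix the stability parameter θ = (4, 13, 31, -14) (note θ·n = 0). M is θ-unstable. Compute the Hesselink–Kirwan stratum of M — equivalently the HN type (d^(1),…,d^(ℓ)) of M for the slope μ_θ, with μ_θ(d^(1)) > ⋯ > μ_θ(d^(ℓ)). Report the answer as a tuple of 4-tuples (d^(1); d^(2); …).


Via rank(M_{q-1}∘⋯∘M_p): M ≅ I[1,1]^2, I[1,4], I[4,4]^3.
μ_θ-semistable layers: μ^(1)=10; μ^(2)=4; μ^(3)=-14

((0, 1, 1, 1); (3, 0, 0, 0); (0, 0, 0, 3))


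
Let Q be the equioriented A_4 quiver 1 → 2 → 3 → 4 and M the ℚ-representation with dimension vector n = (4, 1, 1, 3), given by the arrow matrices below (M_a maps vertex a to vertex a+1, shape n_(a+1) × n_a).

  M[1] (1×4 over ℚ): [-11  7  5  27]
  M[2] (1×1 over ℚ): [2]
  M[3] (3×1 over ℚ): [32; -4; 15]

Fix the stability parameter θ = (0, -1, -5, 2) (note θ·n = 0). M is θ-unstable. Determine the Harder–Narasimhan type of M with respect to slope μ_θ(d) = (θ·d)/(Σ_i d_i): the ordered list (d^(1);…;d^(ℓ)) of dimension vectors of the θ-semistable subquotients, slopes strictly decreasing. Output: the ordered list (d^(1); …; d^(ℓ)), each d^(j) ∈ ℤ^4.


Interval decomposition of M: I[1,1]^3, I[1,4], I[4,4]^2.
HN type (ℓ=3): μ^(1)=2; μ^(2)=0; μ^(3)=-2

((0, 0, 0, 3); (3, 0, 0, 0); (1, 1, 1, 0))


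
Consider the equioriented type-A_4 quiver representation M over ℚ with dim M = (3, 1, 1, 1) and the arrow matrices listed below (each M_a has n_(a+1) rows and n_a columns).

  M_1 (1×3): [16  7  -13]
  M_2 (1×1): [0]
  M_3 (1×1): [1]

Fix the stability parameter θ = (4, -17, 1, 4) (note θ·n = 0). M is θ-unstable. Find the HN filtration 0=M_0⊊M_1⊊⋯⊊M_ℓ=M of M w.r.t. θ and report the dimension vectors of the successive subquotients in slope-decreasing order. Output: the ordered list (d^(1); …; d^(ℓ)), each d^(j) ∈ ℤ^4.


Interval decomposition of M: I[1,1]^2, I[1,2], I[3,4].
HN type (ℓ=3): μ^(1)=4; μ^(2)=1; μ^(3)=-13/2

((2, 0, 0, 1); (0, 0, 1, 0); (1, 1, 0, 0))


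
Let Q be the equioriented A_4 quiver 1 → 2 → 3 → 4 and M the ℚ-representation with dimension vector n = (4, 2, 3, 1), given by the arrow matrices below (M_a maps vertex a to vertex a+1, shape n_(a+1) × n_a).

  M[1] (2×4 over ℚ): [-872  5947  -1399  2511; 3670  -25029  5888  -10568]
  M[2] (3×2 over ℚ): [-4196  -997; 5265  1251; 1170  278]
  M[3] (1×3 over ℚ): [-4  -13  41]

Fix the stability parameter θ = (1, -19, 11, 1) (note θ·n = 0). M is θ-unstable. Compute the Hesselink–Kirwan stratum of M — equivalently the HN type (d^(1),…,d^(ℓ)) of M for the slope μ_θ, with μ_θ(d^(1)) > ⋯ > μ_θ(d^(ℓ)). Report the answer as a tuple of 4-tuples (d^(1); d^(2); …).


Barcode: M ≅ I[1,1]^2, I[1,3], I[1,4], I[3,3]. HN layers by μ_θ (4 steps, strictly decreasing):
  μ^(1)=11; μ^(2)=6; μ^(3)=1; μ^(4)=-9

((0, 0, 2, 0); (0, 0, 1, 1); (2, 0, 0, 0); (2, 2, 0, 0))


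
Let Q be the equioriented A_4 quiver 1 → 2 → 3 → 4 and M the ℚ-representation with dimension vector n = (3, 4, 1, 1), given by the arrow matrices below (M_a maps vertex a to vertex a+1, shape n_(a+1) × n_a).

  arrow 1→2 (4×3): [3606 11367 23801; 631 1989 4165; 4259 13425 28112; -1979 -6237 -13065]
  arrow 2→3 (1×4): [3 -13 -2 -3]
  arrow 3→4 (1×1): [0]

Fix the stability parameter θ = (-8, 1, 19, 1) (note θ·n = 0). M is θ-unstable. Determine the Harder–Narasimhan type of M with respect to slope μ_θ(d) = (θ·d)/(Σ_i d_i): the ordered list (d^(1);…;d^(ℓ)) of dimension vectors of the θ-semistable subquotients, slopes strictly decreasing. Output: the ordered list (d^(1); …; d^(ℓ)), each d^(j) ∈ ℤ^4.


Interval decomposition of M: I[1,2]^2, I[1,3], I[2,2], I[4,4].
HN type (ℓ=3): μ^(1)=19; μ^(2)=1; μ^(3)=-8

((0, 0, 1, 0); (0, 4, 0, 1); (3, 0, 0, 0))


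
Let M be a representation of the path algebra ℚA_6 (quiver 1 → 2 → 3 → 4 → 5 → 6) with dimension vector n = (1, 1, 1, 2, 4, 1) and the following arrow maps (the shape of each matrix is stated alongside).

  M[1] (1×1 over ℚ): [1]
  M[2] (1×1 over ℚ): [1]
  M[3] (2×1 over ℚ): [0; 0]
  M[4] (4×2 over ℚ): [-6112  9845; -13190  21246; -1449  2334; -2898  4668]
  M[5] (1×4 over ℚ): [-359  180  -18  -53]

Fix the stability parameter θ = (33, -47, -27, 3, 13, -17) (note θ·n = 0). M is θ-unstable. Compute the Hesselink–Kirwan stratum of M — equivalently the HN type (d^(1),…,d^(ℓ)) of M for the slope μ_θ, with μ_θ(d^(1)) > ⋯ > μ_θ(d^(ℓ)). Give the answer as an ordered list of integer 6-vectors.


Via rank(M_{q-1}∘⋯∘M_p): M ≅ I[1,3], I[4,5], I[4,6], I[5,5]^2.
μ_θ-semistable layers: μ^(1)=13; μ^(2)=3; μ^(3)=-1/3; μ^(4)=-41/3

((0, 0, 0, 0, 3, 0); (0, 0, 0, 1, 0, 0); (0, 0, 0, 1, 1, 1); (1, 1, 1, 0, 0, 0))


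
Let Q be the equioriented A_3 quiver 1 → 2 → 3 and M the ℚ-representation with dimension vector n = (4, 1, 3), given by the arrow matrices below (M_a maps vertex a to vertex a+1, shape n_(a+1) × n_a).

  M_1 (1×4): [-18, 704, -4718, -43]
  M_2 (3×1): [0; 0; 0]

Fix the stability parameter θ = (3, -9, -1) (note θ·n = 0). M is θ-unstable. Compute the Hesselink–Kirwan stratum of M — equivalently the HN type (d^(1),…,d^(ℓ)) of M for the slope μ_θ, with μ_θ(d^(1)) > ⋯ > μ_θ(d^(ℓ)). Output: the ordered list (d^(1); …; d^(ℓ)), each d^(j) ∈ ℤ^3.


Barcode: M ≅ I[1,1]^3, I[1,2], I[3,3]^3. HN layers by μ_θ (3 steps, strictly decreasing):
  μ^(1)=3; μ^(2)=-1; μ^(3)=-3

((3, 0, 0); (0, 0, 3); (1, 1, 0))


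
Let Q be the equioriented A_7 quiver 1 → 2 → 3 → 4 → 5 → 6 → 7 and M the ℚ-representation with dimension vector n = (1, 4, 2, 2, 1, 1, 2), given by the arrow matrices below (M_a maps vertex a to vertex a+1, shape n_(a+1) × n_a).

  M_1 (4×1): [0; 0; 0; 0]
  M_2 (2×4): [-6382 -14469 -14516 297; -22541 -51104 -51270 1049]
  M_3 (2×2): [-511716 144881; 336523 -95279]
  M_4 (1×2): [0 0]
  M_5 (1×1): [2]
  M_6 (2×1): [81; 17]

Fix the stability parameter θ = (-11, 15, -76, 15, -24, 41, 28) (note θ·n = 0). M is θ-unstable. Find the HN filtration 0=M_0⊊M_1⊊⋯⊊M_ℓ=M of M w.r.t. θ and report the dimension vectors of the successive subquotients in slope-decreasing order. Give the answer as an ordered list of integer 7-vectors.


Interval decomposition of M: I[1,1], I[2,2]^2, I[2,4]^2, I[5,7], I[7,7].
HN type (ℓ=6): μ^(1)=69/2; μ^(2)=28; μ^(3)=15; μ^(4)=-11; μ^(5)=-24; μ^(6)=-61/2

((0, 0, 0, 0, 0, 1, 1); (0, 0, 0, 0, 0, 0, 1); (0, 2, 0, 2, 0, 0, 0); (1, 0, 0, 0, 0, 0, 0); (0, 0, 0, 0, 1, 0, 0); (0, 2, 2, 0, 0, 0, 0))


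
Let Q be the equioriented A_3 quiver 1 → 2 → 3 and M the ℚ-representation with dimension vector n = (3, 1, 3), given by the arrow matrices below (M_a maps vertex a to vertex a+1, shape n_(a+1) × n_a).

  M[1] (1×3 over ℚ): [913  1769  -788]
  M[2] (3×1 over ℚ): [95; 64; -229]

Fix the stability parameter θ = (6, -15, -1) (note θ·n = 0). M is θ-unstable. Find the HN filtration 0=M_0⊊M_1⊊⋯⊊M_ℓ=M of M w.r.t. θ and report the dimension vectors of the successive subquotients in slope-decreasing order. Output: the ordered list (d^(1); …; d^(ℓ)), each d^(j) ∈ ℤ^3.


Interval decomposition of M: I[1,1]^2, I[1,3], I[3,3]^2.
HN type (ℓ=3): μ^(1)=6; μ^(2)=-1; μ^(3)=-9/2

((2, 0, 0); (0, 0, 3); (1, 1, 0))


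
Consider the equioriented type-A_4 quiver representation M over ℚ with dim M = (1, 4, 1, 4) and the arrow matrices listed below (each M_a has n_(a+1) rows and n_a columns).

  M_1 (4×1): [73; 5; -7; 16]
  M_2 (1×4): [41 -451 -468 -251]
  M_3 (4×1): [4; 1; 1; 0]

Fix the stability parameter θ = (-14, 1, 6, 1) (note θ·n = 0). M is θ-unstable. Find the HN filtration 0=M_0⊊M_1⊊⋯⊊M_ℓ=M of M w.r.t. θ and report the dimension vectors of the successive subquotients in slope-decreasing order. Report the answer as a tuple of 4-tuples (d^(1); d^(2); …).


Via rank(M_{q-1}∘⋯∘M_p): M ≅ I[1,4], I[2,2]^3, I[4,4]^3.
μ_θ-semistable layers: μ^(1)=7/2; μ^(2)=1; μ^(3)=-14

((0, 0, 1, 1); (0, 4, 0, 3); (1, 0, 0, 0))


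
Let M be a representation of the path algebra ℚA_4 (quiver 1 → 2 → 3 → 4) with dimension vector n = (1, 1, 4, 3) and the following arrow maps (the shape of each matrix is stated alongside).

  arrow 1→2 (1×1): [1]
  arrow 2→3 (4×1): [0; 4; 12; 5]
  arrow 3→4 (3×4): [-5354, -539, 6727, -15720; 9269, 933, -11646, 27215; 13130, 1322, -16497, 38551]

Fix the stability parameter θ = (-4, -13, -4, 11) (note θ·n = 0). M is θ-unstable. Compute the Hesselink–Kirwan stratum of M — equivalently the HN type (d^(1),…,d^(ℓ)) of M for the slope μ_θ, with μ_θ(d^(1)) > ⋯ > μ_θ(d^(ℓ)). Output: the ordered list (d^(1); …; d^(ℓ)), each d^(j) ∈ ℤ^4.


Barcode: M ≅ I[1,4], I[3,3], I[3,4]^2. HN layers by μ_θ (3 steps, strictly decreasing):
  μ^(1)=11; μ^(2)=-4; μ^(3)=-17/2

((0, 0, 0, 3); (0, 0, 4, 0); (1, 1, 0, 0))


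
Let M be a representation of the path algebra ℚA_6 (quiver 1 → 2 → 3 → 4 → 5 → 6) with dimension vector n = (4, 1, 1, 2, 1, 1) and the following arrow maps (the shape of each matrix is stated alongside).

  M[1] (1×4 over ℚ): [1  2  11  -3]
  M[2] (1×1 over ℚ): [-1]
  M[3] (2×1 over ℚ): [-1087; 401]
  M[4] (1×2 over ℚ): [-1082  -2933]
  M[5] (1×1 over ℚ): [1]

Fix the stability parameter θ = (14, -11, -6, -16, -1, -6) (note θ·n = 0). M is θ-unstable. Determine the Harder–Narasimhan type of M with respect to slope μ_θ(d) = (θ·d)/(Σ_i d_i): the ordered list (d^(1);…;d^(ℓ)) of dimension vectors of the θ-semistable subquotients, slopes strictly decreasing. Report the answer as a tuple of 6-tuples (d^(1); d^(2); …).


Via rank(M_{q-1}∘⋯∘M_p): M ≅ I[1,1]^3, I[1,6], I[4,4].
μ_θ-semistable layers: μ^(1)=14; μ^(2)=-7/2; μ^(3)=-19/4; μ^(4)=-16

((3, 0, 0, 0, 0, 0); (0, 0, 0, 0, 1, 1); (1, 1, 1, 1, 0, 0); (0, 0, 0, 1, 0, 0))


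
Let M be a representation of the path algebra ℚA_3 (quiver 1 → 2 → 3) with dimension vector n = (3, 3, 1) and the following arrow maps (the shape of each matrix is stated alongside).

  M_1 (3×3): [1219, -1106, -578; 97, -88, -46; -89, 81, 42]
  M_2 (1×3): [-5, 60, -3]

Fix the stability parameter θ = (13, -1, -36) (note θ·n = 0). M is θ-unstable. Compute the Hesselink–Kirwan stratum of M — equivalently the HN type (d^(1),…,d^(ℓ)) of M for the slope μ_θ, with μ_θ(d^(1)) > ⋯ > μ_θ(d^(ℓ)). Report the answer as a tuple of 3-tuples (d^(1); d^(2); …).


Interval decomposition of M: I[1,1], I[1,2], I[1,3], I[2,2].
HN type (ℓ=4): μ^(1)=13; μ^(2)=6; μ^(3)=-1; μ^(4)=-8

((1, 0, 0); (1, 1, 0); (0, 1, 0); (1, 1, 1))


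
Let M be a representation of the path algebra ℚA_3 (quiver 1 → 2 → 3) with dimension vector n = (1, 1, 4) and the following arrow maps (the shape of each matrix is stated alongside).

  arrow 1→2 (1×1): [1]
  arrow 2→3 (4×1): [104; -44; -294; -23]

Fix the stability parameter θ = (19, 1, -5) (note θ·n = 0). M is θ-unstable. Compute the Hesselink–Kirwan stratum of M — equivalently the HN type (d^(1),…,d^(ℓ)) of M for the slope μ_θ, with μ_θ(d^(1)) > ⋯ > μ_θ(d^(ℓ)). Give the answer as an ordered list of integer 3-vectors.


Interval decomposition of M: I[1,3], I[3,3]^3.
HN type (ℓ=2): μ^(1)=5; μ^(2)=-5

((1, 1, 1); (0, 0, 3))


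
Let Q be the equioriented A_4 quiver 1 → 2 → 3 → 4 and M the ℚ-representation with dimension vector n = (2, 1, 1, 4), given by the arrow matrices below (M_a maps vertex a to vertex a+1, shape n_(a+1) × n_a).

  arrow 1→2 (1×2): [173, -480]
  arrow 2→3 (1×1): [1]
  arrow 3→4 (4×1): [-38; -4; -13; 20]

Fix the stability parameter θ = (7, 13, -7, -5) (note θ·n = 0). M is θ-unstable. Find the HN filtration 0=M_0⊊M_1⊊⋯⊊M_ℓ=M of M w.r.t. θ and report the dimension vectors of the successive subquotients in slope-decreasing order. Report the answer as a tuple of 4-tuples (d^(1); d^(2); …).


Interval decomposition of M: I[1,1], I[1,4], I[4,4]^3.
HN type (ℓ=3): μ^(1)=7; μ^(2)=2; μ^(3)=-5

((1, 0, 0, 0); (1, 1, 1, 1); (0, 0, 0, 3))


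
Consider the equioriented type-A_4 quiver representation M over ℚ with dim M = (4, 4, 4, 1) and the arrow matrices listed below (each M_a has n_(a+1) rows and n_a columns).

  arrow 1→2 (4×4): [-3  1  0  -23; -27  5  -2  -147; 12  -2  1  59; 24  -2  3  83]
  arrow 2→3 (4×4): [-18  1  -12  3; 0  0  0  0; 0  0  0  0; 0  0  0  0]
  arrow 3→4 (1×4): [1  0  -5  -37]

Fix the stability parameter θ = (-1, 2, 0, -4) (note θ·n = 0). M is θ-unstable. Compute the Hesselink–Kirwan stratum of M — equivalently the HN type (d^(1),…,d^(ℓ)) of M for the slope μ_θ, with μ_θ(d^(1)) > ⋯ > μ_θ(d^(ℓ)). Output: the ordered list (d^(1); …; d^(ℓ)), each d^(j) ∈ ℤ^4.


Barcode: M ≅ I[1,1], I[1,2]^2, I[1,4], I[2,2], I[3,3]^3. HN layers by μ_θ (4 steps, strictly decreasing):
  μ^(1)=2; μ^(2)=0; μ^(3)=-2/3; μ^(4)=-1

((0, 3, 0, 0); (0, 0, 3, 0); (0, 1, 1, 1); (4, 0, 0, 0))


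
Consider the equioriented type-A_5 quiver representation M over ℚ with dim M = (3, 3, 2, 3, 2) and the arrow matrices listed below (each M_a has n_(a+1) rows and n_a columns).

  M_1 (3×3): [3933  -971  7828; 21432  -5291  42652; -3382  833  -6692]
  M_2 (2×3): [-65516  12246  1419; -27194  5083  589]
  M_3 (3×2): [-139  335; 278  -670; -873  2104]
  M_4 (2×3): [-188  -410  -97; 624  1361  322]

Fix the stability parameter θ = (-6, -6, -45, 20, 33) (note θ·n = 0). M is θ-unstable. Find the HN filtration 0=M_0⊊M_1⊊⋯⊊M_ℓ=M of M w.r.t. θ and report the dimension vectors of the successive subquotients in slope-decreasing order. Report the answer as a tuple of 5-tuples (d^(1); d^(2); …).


Via rank(M_{q-1}∘⋯∘M_p): M ≅ I[1,1], I[1,5]^2, I[2,2], I[4,4].
μ_θ-semistable layers: μ^(1)=33; μ^(2)=20; μ^(3)=-6; μ^(4)=-19

((0, 0, 0, 0, 2); (0, 0, 0, 3, 0); (1, 1, 0, 0, 0); (2, 2, 2, 0, 0))


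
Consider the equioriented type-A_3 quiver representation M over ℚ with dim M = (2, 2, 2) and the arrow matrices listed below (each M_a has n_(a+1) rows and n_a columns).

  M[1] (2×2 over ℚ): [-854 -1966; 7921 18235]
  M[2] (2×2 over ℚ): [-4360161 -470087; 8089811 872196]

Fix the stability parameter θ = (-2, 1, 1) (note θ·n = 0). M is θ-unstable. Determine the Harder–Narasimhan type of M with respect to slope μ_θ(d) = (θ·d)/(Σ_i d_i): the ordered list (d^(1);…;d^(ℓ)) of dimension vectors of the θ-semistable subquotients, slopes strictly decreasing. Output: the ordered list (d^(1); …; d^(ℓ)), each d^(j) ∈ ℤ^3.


Interval decomposition of M: I[1,3]^2.
HN type (ℓ=2): μ^(1)=1; μ^(2)=-2

((0, 2, 2); (2, 0, 0))


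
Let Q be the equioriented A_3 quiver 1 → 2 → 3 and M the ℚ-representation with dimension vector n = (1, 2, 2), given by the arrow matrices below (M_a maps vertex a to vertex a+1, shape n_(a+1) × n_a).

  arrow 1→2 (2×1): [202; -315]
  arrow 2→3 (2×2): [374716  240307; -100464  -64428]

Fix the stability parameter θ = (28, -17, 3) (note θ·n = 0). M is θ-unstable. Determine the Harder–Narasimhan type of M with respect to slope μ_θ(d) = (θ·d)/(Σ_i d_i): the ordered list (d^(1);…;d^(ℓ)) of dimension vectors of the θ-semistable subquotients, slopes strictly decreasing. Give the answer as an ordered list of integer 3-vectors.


Barcode: M ≅ I[1,3], I[2,2], I[3,3]. HN layers by μ_θ (3 steps, strictly decreasing):
  μ^(1)=14/3; μ^(2)=3; μ^(3)=-17

((1, 1, 1); (0, 0, 1); (0, 1, 0))


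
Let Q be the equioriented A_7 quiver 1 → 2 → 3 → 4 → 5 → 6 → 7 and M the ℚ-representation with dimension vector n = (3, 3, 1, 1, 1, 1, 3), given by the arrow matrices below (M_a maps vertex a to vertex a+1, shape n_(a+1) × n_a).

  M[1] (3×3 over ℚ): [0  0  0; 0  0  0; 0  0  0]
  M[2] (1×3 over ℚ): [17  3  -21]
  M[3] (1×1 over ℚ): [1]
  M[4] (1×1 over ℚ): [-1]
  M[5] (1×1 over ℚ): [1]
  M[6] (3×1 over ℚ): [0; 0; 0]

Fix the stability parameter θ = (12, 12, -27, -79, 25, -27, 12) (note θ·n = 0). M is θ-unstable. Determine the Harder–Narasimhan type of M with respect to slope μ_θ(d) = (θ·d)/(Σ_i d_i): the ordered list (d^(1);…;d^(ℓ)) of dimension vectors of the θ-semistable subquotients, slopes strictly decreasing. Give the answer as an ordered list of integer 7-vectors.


Via rank(M_{q-1}∘⋯∘M_p): M ≅ I[1,1]^3, I[2,2]^2, I[2,6], I[7,7]^3.
μ_θ-semistable layers: μ^(1)=12; μ^(2)=-1; μ^(3)=-94/3

((3, 2, 0, 0, 0, 0, 3); (0, 0, 0, 0, 1, 1, 0); (0, 1, 1, 1, 0, 0, 0))


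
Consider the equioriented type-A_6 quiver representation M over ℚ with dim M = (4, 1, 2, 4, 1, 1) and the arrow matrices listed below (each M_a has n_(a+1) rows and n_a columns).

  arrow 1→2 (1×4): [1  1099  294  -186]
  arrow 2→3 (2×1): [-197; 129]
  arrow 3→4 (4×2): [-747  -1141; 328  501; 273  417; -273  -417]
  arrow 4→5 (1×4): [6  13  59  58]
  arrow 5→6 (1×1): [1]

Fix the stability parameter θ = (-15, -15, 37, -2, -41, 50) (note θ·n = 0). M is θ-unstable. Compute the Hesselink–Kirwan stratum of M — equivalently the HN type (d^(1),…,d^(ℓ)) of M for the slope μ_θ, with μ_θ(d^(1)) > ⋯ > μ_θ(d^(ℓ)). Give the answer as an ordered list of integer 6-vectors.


Barcode: M ≅ I[1,1]^3, I[1,6], I[3,4], I[4,4]^2. HN layers by μ_θ (4 steps, strictly decreasing):
  μ^(1)=50; μ^(2)=35/2; μ^(3)=-2; μ^(4)=-15

((0, 0, 0, 0, 0, 1); (0, 0, 1, 1, 0, 0); (0, 0, 1, 3, 1, 0); (4, 1, 0, 0, 0, 0))


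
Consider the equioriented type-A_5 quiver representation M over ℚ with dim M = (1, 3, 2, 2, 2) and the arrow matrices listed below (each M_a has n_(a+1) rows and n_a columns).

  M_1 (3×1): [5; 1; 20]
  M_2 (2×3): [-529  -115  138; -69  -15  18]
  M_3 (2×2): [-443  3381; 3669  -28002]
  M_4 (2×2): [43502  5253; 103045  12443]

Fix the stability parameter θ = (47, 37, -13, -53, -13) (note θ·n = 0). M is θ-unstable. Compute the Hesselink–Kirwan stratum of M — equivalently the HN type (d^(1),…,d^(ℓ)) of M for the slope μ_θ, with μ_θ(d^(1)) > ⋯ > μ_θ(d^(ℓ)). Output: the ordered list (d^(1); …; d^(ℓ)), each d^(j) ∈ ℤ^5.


Interval decomposition of M: I[1,2], I[2,2], I[2,5], I[3,5].
HN type (ℓ=5): μ^(1)=42; μ^(2)=37; μ^(3)=-21/2; μ^(4)=-13; μ^(5)=-33

((1, 1, 0, 0, 0); (0, 1, 0, 0, 0); (0, 1, 1, 1, 1); (0, 0, 0, 0, 1); (0, 0, 1, 1, 0))


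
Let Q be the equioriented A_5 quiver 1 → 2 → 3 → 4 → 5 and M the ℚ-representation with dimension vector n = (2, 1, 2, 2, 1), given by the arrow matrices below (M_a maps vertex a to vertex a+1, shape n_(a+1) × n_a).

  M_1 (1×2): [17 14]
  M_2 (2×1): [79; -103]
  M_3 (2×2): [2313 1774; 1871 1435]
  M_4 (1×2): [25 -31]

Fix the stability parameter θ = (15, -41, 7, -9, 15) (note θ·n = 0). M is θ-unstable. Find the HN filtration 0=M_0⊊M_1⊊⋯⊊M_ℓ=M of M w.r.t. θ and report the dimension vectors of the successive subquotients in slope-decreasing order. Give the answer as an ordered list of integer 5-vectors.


Interval decomposition of M: I[1,1], I[1,5], I[3,4].
HN type (ℓ=3): μ^(1)=15; μ^(2)=-1; μ^(3)=-13

((1, 0, 0, 0, 1); (0, 0, 2, 2, 0); (1, 1, 0, 0, 0))


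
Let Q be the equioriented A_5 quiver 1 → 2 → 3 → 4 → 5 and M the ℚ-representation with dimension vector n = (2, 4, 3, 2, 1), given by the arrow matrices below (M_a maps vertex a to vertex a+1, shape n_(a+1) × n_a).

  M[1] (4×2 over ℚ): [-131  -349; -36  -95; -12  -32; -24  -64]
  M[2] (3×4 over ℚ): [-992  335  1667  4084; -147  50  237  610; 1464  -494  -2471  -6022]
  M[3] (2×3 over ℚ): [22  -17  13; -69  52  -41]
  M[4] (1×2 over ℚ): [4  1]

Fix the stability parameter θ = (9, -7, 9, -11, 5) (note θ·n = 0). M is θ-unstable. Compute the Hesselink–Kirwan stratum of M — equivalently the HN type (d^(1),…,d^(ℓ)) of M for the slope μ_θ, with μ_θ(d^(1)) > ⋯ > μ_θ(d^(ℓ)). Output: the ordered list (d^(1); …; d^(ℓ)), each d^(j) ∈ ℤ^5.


Barcode: M ≅ I[1,4], I[1,5], I[2,2], I[2,3]. HN layers by μ_θ (4 steps, strictly decreasing):
  μ^(1)=9; μ^(2)=5; μ^(3)=0; μ^(4)=-7

((0, 0, 1, 0, 0); (0, 0, 0, 0, 1); (2, 2, 2, 2, 0); (0, 2, 0, 0, 0))


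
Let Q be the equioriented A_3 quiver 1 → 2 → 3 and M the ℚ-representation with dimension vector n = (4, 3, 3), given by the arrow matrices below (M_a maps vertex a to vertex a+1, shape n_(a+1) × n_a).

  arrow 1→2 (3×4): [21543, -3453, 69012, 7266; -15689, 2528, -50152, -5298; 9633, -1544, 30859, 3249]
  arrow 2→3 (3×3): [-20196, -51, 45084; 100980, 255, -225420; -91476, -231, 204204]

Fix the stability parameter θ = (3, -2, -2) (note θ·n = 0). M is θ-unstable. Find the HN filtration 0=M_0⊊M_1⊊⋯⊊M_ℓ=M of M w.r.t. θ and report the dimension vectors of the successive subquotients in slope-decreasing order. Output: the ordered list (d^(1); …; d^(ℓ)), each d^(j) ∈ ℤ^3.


Via rank(M_{q-1}∘⋯∘M_p): M ≅ I[1,1], I[1,2]^2, I[1,3], I[3,3]^2.
μ_θ-semistable layers: μ^(1)=3; μ^(2)=1/2; μ^(3)=-1/3; μ^(4)=-2

((1, 0, 0); (2, 2, 0); (1, 1, 1); (0, 0, 2))


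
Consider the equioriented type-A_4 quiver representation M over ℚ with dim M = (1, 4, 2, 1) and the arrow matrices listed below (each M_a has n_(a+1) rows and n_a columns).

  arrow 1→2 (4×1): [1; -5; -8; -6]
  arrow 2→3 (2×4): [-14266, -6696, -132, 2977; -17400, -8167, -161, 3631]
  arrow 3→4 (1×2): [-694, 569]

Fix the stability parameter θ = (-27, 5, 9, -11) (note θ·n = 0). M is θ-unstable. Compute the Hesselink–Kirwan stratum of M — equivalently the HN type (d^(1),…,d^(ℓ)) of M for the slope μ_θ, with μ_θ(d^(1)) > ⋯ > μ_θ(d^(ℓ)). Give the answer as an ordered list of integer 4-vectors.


Interval decomposition of M: I[1,4], I[2,2]^2, I[2,3].
HN type (ℓ=4): μ^(1)=9; μ^(2)=5; μ^(3)=1; μ^(4)=-27

((0, 0, 1, 0); (0, 3, 0, 0); (0, 1, 1, 1); (1, 0, 0, 0))


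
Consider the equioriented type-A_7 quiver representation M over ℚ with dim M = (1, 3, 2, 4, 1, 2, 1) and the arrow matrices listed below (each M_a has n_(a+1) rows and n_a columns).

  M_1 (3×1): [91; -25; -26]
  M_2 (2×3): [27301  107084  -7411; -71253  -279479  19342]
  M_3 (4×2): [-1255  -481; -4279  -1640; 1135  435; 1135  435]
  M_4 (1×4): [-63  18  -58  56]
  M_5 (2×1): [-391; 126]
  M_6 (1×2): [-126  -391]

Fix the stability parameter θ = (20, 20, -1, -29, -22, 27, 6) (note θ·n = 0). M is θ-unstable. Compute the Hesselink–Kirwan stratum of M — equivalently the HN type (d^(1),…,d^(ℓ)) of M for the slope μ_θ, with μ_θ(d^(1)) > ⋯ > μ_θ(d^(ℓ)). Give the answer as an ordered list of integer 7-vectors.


Barcode: M ≅ I[1,6], I[2,2], I[2,4], I[4,4]^2, I[6,7]. HN layers by μ_θ (6 steps, strictly decreasing):
  μ^(1)=27; μ^(2)=20; μ^(3)=33/2; μ^(4)=-12/5; μ^(5)=-10/3; μ^(6)=-29

((0, 0, 0, 0, 0, 1, 0); (0, 1, 0, 0, 0, 0, 0); (0, 0, 0, 0, 0, 1, 1); (1, 1, 1, 1, 1, 0, 0); (0, 1, 1, 1, 0, 0, 0); (0, 0, 0, 2, 0, 0, 0))


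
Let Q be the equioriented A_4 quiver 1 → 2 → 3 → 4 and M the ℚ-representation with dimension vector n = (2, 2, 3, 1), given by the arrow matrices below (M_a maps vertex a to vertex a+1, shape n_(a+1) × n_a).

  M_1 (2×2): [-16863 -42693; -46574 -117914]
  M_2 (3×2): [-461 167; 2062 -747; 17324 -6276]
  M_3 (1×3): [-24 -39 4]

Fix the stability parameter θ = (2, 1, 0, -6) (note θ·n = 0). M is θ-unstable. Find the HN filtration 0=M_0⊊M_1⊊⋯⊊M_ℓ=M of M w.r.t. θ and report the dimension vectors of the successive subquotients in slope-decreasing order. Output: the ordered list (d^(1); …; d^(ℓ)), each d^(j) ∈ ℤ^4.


Barcode: M ≅ I[1,1], I[1,3], I[2,4], I[3,3]. HN layers by μ_θ (4 steps, strictly decreasing):
  μ^(1)=2; μ^(2)=1; μ^(3)=0; μ^(4)=-5/3

((1, 0, 0, 0); (1, 1, 1, 0); (0, 0, 1, 0); (0, 1, 1, 1))


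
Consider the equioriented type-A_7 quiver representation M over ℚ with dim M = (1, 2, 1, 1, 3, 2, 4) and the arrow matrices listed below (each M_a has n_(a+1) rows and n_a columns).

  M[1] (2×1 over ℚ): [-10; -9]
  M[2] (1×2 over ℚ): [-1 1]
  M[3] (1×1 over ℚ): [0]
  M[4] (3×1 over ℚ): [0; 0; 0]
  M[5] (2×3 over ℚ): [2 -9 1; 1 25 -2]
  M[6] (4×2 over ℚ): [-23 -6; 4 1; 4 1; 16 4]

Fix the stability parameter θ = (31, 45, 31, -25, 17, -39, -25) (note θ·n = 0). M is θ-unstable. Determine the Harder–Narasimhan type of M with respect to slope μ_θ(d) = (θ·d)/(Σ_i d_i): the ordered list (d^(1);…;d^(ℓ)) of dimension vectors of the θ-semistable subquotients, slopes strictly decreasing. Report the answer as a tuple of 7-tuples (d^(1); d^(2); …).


Via rank(M_{q-1}∘⋯∘M_p): M ≅ I[1,3], I[2,2], I[4,4], I[5,5], I[5,7]^2, I[7,7]^2.
μ_θ-semistable layers: μ^(1)=45; μ^(2)=38; μ^(3)=31; μ^(4)=17; μ^(5)=-47/3; μ^(6)=-25

((0, 1, 0, 0, 0, 0, 0); (0, 1, 1, 0, 0, 0, 0); (1, 0, 0, 0, 0, 0, 0); (0, 0, 0, 0, 1, 0, 0); (0, 0, 0, 0, 2, 2, 2); (0, 0, 0, 1, 0, 0, 2))


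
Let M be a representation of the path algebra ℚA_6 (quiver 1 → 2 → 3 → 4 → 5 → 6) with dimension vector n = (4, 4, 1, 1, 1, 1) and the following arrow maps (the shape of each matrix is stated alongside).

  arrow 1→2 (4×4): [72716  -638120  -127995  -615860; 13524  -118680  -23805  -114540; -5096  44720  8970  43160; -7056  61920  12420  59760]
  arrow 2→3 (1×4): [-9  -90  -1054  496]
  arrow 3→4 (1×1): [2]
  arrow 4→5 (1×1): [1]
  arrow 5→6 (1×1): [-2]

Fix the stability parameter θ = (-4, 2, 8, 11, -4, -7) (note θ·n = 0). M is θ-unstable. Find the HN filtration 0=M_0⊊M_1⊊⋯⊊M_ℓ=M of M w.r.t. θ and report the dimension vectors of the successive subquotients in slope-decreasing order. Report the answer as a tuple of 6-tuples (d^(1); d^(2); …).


Interval decomposition of M: I[1,1]^3, I[1,6], I[2,2]^3.
HN type (ℓ=2): μ^(1)=2; μ^(2)=-4

((0, 4, 1, 1, 1, 1); (4, 0, 0, 0, 0, 0))


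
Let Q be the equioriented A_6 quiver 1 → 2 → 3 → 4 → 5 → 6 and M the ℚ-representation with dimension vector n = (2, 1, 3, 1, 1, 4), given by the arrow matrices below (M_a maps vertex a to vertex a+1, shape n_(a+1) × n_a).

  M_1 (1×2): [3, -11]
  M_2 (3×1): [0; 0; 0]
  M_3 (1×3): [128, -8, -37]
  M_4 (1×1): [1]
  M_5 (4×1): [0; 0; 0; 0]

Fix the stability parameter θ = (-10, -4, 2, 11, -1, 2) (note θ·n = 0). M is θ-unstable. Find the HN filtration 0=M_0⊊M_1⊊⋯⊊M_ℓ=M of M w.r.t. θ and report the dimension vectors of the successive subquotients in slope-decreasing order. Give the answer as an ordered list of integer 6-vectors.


Barcode: M ≅ I[1,1], I[1,2], I[3,3]^2, I[3,5], I[6,6]^4. HN layers by μ_θ (4 steps, strictly decreasing):
  μ^(1)=5; μ^(2)=2; μ^(3)=-4; μ^(4)=-10

((0, 0, 0, 1, 1, 0); (0, 0, 3, 0, 0, 4); (0, 1, 0, 0, 0, 0); (2, 0, 0, 0, 0, 0))


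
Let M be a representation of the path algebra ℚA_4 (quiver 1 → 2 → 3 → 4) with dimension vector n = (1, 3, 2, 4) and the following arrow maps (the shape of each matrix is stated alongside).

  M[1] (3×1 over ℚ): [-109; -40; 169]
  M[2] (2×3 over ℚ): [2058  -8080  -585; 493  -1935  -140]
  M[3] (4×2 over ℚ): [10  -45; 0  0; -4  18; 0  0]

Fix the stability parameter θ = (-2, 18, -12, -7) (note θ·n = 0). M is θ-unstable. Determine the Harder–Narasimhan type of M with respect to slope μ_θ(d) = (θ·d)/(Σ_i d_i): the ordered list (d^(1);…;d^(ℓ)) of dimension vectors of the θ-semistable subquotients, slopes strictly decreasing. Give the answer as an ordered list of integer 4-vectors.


Barcode: M ≅ I[1,4], I[2,2], I[2,3], I[4,4]^3. HN layers by μ_θ (5 steps, strictly decreasing):
  μ^(1)=18; μ^(2)=3; μ^(3)=-1/3; μ^(4)=-2; μ^(5)=-7

((0, 1, 0, 0); (0, 1, 1, 0); (0, 1, 1, 1); (1, 0, 0, 0); (0, 0, 0, 3))


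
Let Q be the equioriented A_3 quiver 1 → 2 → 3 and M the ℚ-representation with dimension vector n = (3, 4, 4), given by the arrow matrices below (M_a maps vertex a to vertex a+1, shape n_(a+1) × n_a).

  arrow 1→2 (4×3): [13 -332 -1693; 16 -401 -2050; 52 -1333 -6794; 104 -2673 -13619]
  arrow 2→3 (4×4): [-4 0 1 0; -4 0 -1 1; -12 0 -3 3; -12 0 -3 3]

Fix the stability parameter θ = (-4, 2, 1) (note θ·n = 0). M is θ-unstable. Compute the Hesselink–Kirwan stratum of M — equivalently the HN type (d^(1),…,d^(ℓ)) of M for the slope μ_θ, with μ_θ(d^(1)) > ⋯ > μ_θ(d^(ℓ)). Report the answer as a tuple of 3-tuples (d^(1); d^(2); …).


Barcode: M ≅ I[1,2], I[1,3]^2, I[2,2], I[3,3]^2. HN layers by μ_θ (4 steps, strictly decreasing):
  μ^(1)=2; μ^(2)=3/2; μ^(3)=1; μ^(4)=-4

((0, 2, 0); (0, 2, 2); (0, 0, 2); (3, 0, 0))


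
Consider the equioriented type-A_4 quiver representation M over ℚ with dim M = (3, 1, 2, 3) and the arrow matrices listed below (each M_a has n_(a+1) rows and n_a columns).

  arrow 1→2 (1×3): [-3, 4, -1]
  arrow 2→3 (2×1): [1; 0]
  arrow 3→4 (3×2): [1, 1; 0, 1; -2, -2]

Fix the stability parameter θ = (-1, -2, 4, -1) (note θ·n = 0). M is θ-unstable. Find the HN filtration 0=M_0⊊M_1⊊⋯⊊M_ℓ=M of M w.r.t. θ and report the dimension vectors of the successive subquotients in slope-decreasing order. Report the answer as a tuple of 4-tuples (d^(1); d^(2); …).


Via rank(M_{q-1}∘⋯∘M_p): M ≅ I[1,1]^2, I[1,4], I[3,4], I[4,4].
μ_θ-semistable layers: μ^(1)=3/2; μ^(2)=-1; μ^(3)=-3/2

((0, 0, 2, 2); (2, 0, 0, 1); (1, 1, 0, 0))


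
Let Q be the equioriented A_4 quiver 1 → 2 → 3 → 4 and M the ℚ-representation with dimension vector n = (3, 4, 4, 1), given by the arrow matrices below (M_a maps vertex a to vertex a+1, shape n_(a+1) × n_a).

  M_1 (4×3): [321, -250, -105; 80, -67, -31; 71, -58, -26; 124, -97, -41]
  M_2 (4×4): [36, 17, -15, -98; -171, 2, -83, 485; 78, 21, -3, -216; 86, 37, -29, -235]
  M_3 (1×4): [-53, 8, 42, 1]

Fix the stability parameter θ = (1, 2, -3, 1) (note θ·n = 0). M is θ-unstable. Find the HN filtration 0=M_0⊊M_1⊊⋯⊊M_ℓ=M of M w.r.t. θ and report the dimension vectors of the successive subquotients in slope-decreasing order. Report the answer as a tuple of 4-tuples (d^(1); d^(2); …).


Barcode: M ≅ I[1,3]^2, I[1,4], I[2,3]. HN layers by μ_θ (3 steps, strictly decreasing):
  μ^(1)=1; μ^(2)=0; μ^(3)=-1/2

((0, 0, 0, 1); (3, 3, 3, 0); (0, 1, 1, 0))


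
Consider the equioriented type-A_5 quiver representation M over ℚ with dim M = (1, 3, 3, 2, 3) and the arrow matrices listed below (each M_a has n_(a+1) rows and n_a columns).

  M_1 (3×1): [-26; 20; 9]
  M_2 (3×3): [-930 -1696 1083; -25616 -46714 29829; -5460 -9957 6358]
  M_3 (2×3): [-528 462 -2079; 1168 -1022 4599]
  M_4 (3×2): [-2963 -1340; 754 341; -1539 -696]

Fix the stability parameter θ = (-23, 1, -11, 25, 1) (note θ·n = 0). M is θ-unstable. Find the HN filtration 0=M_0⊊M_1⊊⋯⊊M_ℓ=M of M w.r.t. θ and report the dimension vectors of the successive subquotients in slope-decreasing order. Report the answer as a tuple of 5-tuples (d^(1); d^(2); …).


Interval decomposition of M: I[1,3], I[2,3], I[2,5], I[4,5], I[5,5].
HN type (ℓ=4): μ^(1)=13; μ^(2)=1; μ^(3)=-5; μ^(4)=-23

((0, 0, 0, 2, 2); (0, 0, 0, 0, 1); (0, 3, 3, 0, 0); (1, 0, 0, 0, 0))


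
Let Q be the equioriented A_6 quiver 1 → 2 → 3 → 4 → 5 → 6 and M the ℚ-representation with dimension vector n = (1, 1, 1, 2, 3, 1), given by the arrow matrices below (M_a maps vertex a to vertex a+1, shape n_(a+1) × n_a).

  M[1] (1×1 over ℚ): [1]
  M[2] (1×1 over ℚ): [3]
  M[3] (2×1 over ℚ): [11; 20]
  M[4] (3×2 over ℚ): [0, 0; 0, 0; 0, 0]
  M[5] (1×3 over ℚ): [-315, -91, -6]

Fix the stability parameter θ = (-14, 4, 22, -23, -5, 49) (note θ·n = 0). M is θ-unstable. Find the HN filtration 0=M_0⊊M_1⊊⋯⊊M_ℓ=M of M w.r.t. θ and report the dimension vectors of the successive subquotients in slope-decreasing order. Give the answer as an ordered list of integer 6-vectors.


Barcode: M ≅ I[1,4], I[4,4], I[5,5]^2, I[5,6]. HN layers by μ_θ (5 steps, strictly decreasing):
  μ^(1)=49; μ^(2)=1; μ^(3)=-5; μ^(4)=-14; μ^(5)=-23

((0, 0, 0, 0, 0, 1); (0, 1, 1, 1, 0, 0); (0, 0, 0, 0, 3, 0); (1, 0, 0, 0, 0, 0); (0, 0, 0, 1, 0, 0))


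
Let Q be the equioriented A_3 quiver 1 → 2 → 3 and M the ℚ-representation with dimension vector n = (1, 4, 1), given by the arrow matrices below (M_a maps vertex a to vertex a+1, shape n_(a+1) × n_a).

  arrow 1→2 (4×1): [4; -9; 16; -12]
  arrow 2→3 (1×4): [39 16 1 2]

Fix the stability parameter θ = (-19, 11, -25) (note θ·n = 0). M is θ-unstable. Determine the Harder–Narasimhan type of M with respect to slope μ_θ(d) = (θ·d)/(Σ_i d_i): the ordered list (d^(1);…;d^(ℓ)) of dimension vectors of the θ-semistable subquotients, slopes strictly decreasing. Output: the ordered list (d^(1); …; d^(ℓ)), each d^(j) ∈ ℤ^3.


Interval decomposition of M: I[1,3], I[2,2]^3.
HN type (ℓ=3): μ^(1)=11; μ^(2)=-7; μ^(3)=-19

((0, 3, 0); (0, 1, 1); (1, 0, 0))


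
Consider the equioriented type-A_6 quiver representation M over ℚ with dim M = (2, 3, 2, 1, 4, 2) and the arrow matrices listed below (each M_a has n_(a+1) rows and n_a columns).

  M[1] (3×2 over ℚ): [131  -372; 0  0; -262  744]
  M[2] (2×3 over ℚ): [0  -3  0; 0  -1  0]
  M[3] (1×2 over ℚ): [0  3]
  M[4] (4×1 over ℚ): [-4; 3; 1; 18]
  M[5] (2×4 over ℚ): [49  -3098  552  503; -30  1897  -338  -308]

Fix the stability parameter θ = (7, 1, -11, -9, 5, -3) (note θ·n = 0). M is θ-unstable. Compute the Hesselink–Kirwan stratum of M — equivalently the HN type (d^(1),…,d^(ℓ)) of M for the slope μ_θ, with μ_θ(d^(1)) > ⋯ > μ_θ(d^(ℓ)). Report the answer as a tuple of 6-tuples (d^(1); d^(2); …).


Interval decomposition of M: I[1,1], I[1,2], I[2,2], I[2,6], I[3,3], I[5,5]^2, I[5,6].
HN type (ℓ=6): μ^(1)=7; μ^(2)=5; μ^(3)=4; μ^(4)=1; μ^(5)=-19/3; μ^(6)=-11

((1, 0, 0, 0, 0, 0); (0, 0, 0, 0, 2, 0); (1, 1, 0, 0, 0, 0); (0, 1, 0, 0, 2, 2); (0, 1, 1, 1, 0, 0); (0, 0, 1, 0, 0, 0))


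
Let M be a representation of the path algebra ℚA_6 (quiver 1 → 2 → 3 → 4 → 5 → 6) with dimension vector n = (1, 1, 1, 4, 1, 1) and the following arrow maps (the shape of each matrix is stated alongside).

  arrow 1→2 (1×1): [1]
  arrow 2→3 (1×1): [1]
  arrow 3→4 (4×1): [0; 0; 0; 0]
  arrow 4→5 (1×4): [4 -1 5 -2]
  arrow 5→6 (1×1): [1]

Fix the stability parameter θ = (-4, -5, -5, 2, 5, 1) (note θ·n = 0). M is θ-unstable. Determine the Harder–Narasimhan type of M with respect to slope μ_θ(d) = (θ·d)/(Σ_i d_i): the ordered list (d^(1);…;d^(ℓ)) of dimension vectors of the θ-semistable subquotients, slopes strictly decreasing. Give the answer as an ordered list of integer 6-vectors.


Interval decomposition of M: I[1,3], I[4,4]^3, I[4,6].
HN type (ℓ=3): μ^(1)=3; μ^(2)=2; μ^(3)=-14/3

((0, 0, 0, 0, 1, 1); (0, 0, 0, 4, 0, 0); (1, 1, 1, 0, 0, 0))


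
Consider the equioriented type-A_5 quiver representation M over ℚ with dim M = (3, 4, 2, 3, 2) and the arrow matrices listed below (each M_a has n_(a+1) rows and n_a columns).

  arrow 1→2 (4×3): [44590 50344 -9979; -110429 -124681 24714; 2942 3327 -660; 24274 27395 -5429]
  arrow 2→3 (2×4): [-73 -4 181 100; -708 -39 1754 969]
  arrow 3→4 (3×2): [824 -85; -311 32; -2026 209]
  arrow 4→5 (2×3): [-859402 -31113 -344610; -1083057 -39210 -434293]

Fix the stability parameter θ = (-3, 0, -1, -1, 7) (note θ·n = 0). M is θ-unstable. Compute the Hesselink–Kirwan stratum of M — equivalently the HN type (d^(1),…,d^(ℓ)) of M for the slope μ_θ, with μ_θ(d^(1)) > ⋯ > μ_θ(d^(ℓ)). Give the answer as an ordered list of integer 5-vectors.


Via rank(M_{q-1}∘⋯∘M_p): M ≅ I[1,2], I[1,4], I[1,5], I[2,2], I[4,5].
μ_θ-semistable layers: μ^(1)=7; μ^(2)=0; μ^(3)=-2/3; μ^(4)=-1; μ^(5)=-3

((0, 0, 0, 0, 2); (0, 2, 0, 0, 0); (0, 2, 2, 2, 0); (0, 0, 0, 1, 0); (3, 0, 0, 0, 0))


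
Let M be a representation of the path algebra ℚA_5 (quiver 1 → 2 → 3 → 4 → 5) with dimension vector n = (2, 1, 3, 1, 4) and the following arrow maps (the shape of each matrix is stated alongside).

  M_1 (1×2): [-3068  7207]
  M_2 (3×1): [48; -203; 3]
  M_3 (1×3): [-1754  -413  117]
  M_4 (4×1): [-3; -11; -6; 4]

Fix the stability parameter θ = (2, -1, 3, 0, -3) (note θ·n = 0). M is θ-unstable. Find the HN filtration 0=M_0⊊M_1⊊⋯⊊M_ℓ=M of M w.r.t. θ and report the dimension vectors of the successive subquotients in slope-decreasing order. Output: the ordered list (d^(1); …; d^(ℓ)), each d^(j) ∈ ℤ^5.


Interval decomposition of M: I[1,1], I[1,5], I[3,3]^2, I[5,5]^3.
HN type (ℓ=4): μ^(1)=3; μ^(2)=2; μ^(3)=1/5; μ^(4)=-3

((0, 0, 2, 0, 0); (1, 0, 0, 0, 0); (1, 1, 1, 1, 1); (0, 0, 0, 0, 3))


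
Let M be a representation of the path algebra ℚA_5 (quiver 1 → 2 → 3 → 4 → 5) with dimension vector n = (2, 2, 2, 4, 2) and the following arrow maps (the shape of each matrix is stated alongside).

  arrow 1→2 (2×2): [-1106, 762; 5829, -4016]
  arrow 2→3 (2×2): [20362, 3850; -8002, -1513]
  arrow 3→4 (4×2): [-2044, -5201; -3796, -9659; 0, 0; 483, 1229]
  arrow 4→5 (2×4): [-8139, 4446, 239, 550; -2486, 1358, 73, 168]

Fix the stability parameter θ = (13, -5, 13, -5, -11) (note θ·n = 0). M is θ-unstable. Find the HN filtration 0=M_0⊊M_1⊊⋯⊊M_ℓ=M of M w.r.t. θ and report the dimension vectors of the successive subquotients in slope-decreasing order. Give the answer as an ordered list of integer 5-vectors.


Via rank(M_{q-1}∘⋯∘M_p): M ≅ I[1,4], I[1,5], I[4,4], I[4,5].
μ_θ-semistable layers: μ^(1)=4; μ^(2)=1; μ^(3)=-5; μ^(4)=-8

((1, 1, 1, 1, 0); (1, 1, 1, 1, 1); (0, 0, 0, 1, 0); (0, 0, 0, 1, 1))


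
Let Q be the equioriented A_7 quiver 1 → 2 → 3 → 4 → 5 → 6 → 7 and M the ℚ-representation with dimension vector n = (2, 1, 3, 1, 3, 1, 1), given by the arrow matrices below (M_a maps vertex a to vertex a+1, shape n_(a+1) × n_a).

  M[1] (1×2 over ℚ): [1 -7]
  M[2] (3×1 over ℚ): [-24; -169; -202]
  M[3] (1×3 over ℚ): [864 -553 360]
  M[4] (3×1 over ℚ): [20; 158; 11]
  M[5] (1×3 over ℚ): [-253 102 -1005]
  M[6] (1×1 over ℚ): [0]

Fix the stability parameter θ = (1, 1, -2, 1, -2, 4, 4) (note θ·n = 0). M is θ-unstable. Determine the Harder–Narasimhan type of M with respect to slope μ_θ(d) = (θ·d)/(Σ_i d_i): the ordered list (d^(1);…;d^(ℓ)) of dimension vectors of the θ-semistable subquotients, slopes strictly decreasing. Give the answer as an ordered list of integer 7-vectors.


Via rank(M_{q-1}∘⋯∘M_p): M ≅ I[1,1], I[1,6], I[3,3]^2, I[5,5]^2, I[7,7].
μ_θ-semistable layers: μ^(1)=4; μ^(2)=1; μ^(3)=-1/5; μ^(4)=-2

((0, 0, 0, 0, 0, 1, 1); (1, 0, 0, 0, 0, 0, 0); (1, 1, 1, 1, 1, 0, 0); (0, 0, 2, 0, 2, 0, 0))
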